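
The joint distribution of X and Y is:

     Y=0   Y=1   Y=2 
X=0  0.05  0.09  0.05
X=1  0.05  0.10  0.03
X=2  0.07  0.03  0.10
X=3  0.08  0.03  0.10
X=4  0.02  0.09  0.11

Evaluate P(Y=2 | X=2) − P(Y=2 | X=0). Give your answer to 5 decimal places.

0.23684

P(X=2) = 0.07 + 0.03 + 0.10 = 0.20; P(Y=2 | X=2) = 0.10/0.20 = 0.500000.
P(X=0) = 0.05 + 0.09 + 0.05 = 0.19; P(Y=2 | X=0) = 0.05/0.19 = 0.263158.
Difference = 0.23684.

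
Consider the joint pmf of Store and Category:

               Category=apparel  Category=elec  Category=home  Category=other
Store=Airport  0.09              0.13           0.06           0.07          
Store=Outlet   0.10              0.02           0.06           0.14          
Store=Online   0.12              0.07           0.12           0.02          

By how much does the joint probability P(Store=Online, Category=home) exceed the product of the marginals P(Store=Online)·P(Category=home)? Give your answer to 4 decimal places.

P(Store=Online) = 0.12 + 0.07 + 0.12 + 0.02 = 0.33.
P(Category=home) = 0.06 + 0.06 + 0.12 = 0.24.
P(Store=Online, Category=home) − P(Store=Online)P(Category=home) = 0.12 − 0.33×0.24 = 0.0408.

0.0408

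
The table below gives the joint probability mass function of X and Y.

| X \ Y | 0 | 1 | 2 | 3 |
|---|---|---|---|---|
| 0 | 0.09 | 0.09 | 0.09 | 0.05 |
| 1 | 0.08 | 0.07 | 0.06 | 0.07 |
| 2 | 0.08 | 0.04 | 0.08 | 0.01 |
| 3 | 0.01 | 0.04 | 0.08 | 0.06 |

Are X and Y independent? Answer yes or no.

no

P(X=3) = 0.19 and P(Y=0) = 0.26, so their product is 0.0494, but P(X=3, Y=0) = 0.01. Since these differ, X and Y are not independent.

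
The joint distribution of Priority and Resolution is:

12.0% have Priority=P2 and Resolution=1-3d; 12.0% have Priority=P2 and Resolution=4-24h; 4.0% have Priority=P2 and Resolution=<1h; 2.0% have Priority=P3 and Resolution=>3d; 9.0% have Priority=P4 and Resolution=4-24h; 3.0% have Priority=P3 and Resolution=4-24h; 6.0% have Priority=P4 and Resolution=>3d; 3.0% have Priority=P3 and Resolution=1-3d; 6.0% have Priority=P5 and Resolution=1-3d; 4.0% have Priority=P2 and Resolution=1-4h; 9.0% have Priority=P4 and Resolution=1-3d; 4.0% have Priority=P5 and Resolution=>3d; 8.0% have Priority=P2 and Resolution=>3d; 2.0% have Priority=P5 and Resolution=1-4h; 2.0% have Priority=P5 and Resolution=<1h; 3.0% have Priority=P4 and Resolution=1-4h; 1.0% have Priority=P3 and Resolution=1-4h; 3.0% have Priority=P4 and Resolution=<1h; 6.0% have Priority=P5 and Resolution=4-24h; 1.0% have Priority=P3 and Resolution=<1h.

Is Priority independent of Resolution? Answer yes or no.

Every cell satisfies P(Priority,Resolution) = P(Priority)·P(Resolution). For instance P(Priority=P4) = 0.300, P(Resolution=1-4h) = 0.100, and 0.300×0.100 = 0.030 matches the joint entry. So Priority and Resolution are independent.

yes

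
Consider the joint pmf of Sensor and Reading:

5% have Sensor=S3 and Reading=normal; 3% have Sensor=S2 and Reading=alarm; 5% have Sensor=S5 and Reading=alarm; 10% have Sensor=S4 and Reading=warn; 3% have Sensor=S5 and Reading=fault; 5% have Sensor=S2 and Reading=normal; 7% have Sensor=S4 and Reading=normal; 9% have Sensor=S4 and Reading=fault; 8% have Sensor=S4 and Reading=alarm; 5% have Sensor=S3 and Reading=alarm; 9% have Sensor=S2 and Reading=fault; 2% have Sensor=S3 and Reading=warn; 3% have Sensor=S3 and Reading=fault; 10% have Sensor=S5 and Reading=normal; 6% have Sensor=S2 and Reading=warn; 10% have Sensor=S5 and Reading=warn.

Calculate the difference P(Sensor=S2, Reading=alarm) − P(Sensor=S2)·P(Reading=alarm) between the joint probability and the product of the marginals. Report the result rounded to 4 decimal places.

P(Sensor=S2) = 0.05 + 0.06 + 0.03 + 0.09 = 0.23.
P(Reading=alarm) = 0.03 + 0.05 + 0.08 + 0.05 = 0.21.
P(Sensor=S2, Reading=alarm) − P(Sensor=S2)P(Reading=alarm) = 0.03 − 0.23×0.21 = -0.0183.

-0.0183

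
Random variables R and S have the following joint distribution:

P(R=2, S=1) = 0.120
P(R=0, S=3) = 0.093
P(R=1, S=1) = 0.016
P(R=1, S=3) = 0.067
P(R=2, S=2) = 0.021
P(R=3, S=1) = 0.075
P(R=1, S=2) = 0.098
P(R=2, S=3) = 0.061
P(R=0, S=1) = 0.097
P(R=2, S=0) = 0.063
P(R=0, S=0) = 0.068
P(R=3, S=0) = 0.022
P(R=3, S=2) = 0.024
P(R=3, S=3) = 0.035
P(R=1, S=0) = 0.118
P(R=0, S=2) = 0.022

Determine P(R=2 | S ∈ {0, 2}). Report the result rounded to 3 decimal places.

0.193

P(S=0) = 0.068 + 0.118 + 0.063 + 0.022 = 0.271.
P(S=2) = 0.022 + 0.098 + 0.021 + 0.024 = 0.165.
P(S ∈ {0, 2}) = 0.271 + 0.165 = 0.436; P(R=2, S ∈ {0, 2}) = 0.063 + 0.021 = 0.084.
P(R=2 | S ∈ {0, 2}) = 0.084/0.436 = 0.193.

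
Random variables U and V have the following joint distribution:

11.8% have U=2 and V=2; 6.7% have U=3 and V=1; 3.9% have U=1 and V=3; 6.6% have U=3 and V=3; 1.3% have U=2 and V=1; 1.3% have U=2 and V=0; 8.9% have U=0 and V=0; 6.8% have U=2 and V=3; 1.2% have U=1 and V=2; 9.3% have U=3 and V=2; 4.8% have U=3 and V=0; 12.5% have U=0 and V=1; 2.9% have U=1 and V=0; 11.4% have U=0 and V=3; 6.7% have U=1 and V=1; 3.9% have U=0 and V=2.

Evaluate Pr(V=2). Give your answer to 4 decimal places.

0.2620

P(V=2) = 0.039 + 0.012 + 0.118 + 0.093 = 0.262.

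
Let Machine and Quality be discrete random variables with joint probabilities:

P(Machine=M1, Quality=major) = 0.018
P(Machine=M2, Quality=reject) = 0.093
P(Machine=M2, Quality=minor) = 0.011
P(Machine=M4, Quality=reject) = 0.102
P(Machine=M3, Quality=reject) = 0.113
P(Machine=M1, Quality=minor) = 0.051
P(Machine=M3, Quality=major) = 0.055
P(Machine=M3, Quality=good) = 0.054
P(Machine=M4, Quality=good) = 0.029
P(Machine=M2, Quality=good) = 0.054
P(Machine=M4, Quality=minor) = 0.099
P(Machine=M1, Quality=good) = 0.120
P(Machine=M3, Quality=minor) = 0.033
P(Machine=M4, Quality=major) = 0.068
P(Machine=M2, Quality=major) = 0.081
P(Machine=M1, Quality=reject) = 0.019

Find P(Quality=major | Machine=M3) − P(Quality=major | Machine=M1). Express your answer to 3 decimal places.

0.129

P(Machine=M3) = 0.054 + 0.033 + 0.055 + 0.113 = 0.255; P(Quality=major | Machine=M3) = 0.055/0.255 = 0.2157.
P(Machine=M1) = 0.120 + 0.051 + 0.018 + 0.019 = 0.208; P(Quality=major | Machine=M1) = 0.018/0.208 = 0.0865.
Difference = 0.129.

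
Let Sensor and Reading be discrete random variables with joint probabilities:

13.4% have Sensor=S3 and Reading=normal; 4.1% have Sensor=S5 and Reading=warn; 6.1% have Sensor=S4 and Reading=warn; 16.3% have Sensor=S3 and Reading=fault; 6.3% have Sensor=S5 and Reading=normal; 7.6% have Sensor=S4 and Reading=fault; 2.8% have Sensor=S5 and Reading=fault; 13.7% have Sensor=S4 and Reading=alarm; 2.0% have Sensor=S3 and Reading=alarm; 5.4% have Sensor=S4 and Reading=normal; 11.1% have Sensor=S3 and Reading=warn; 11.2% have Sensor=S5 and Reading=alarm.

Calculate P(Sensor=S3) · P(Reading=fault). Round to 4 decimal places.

0.1143

P(Sensor=S3) = 0.134 + 0.111 + 0.020 + 0.163 = 0.428.
P(Reading=fault) = 0.163 + 0.076 + 0.028 = 0.267.
Product: 0.428 × 0.267 = 0.1143.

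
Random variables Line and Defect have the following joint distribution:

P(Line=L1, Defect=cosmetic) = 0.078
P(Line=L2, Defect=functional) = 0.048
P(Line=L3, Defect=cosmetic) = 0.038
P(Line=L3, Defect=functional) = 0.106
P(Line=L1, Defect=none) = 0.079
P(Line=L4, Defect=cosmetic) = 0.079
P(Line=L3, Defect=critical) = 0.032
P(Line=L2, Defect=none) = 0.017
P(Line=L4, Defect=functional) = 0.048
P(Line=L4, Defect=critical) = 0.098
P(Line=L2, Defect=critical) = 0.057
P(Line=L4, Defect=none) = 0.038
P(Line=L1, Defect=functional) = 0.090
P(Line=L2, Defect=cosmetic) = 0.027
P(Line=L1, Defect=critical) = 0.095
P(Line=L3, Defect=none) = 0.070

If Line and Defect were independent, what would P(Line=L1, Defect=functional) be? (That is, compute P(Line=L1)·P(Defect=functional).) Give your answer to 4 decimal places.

0.0999

P(Line=L1) = 0.079 + 0.078 + 0.090 + 0.095 = 0.342.
P(Defect=functional) = 0.090 + 0.048 + 0.106 + 0.048 = 0.292.
Product: 0.342 × 0.292 = 0.0999.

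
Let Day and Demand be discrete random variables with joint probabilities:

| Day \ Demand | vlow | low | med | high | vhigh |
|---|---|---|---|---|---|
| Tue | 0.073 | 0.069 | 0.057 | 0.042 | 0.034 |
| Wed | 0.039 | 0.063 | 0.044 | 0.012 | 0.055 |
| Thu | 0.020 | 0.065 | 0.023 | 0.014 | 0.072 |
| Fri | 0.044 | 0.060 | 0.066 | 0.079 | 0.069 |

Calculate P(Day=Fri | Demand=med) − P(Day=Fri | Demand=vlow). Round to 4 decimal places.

0.0974

P(Demand=med) = 0.057 + 0.044 + 0.023 + 0.066 = 0.190; P(Day=Fri | Demand=med) = 0.066/0.190 = 0.34737.
P(Demand=vlow) = 0.073 + 0.039 + 0.020 + 0.044 = 0.176; P(Day=Fri | Demand=vlow) = 0.044/0.176 = 0.25000.
Difference = 0.0974.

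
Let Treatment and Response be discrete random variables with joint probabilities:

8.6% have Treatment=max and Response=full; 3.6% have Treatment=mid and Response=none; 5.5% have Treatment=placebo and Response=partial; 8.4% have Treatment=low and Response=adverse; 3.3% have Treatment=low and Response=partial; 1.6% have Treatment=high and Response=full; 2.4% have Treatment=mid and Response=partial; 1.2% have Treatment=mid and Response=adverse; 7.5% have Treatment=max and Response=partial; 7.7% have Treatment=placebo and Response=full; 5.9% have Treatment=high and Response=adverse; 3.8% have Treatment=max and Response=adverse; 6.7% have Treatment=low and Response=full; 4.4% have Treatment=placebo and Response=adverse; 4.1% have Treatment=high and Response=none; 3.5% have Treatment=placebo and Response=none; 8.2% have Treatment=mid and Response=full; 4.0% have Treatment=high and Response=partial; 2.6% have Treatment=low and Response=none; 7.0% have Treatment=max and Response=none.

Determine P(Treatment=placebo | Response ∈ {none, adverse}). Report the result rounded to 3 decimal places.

P(Response=none) = 0.035 + 0.026 + 0.036 + 0.041 + 0.070 = 0.208.
P(Response=adverse) = 0.044 + 0.084 + 0.012 + 0.059 + 0.038 = 0.237.
P(Response ∈ {none, adverse}) = 0.208 + 0.237 = 0.445; P(Treatment=placebo, Response ∈ {none, adverse}) = 0.035 + 0.044 = 0.079.
P(Treatment=placebo | Response ∈ {none, adverse}) = 0.079/0.445 = 0.178.

0.178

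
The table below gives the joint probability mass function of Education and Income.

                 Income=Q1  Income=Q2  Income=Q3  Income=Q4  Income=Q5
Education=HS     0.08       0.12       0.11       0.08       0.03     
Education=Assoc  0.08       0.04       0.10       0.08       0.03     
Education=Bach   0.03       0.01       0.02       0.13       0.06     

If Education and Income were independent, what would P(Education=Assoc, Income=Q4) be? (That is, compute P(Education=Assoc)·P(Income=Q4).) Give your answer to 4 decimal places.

0.0957

P(Education=Assoc) = 0.08 + 0.04 + 0.10 + 0.08 + 0.03 = 0.33.
P(Income=Q4) = 0.08 + 0.08 + 0.13 = 0.29.
Product: 0.33 × 0.29 = 0.0957.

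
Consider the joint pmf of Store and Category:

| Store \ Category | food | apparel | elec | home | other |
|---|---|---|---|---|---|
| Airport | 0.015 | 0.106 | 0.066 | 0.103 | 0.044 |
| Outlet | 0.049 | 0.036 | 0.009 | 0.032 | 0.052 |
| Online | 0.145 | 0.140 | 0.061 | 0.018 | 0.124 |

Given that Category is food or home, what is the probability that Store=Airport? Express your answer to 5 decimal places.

0.32597

P(Category=food) = 0.015 + 0.049 + 0.145 = 0.209.
P(Category=home) = 0.103 + 0.032 + 0.018 = 0.153.
P(Category ∈ {food, home}) = 0.209 + 0.153 = 0.362; P(Store=Airport, Category ∈ {food, home}) = 0.015 + 0.103 = 0.118.
P(Store=Airport | Category ∈ {food, home}) = 0.118/0.362 = 0.32597.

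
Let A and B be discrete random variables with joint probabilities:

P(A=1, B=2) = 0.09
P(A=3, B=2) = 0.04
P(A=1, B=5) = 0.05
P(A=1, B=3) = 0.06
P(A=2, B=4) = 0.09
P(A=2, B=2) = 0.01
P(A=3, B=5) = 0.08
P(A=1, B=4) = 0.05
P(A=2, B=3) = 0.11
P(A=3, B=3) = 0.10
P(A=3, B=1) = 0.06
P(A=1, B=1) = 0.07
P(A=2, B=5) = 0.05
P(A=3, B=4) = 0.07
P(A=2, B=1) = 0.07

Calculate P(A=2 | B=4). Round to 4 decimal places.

0.4286

P(B=4) = 0.05 + 0.09 + 0.07 = 0.21.
P(A=2 | B=4) = 0.09/0.21 = 0.4286.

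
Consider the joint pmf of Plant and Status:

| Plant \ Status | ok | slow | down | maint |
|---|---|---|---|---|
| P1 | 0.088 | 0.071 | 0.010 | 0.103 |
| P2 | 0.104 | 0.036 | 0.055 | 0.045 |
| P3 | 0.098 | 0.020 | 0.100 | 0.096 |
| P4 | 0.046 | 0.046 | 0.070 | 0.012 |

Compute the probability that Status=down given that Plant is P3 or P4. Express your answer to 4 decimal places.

P(Plant=P3) = 0.098 + 0.020 + 0.100 + 0.096 = 0.314.
P(Plant=P4) = 0.046 + 0.046 + 0.070 + 0.012 = 0.174.
P(Plant ∈ {P3, P4}) = 0.314 + 0.174 = 0.488; P(Status=down, Plant ∈ {P3, P4}) = 0.100 + 0.070 = 0.170.
P(Status=down | Plant ∈ {P3, P4}) = 0.170/0.488 = 0.3484.

0.3484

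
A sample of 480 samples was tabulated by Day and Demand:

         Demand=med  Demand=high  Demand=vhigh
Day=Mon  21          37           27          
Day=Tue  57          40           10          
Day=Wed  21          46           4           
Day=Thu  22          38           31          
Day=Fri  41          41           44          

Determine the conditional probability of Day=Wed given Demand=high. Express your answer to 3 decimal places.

Total with Demand=high: 37 + 40 + 46 + 38 + 41 = 202.
P(Day=Wed | Demand=high) = 46/202 = 0.228.

0.228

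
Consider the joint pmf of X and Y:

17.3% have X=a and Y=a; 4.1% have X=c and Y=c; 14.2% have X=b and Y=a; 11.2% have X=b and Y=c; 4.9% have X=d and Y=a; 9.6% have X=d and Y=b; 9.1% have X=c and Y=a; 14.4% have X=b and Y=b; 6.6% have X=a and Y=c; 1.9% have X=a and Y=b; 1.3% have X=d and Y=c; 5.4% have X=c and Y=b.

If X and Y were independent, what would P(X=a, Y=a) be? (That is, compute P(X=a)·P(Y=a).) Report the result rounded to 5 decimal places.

0.11739

P(X=a) = 0.173 + 0.019 + 0.066 = 0.258.
P(Y=a) = 0.173 + 0.142 + 0.091 + 0.049 = 0.455.
Product: 0.258 × 0.455 = 0.11739.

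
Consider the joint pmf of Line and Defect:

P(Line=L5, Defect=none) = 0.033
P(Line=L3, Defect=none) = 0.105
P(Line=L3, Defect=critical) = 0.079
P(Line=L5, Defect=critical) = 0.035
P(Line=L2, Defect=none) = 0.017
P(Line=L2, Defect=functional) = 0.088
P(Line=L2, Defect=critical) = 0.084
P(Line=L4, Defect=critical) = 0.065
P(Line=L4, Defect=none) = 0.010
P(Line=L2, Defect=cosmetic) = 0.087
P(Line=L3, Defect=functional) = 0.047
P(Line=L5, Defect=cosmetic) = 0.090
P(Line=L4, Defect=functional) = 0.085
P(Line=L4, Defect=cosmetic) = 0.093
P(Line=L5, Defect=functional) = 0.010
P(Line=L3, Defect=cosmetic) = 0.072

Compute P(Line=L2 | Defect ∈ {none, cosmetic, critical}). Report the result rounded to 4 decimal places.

P(Defect=none) = 0.017 + 0.105 + 0.010 + 0.033 = 0.165.
P(Defect=cosmetic) = 0.087 + 0.072 + 0.093 + 0.090 = 0.342.
P(Defect=critical) = 0.084 + 0.079 + 0.065 + 0.035 = 0.263.
P(Defect ∈ {none, cosmetic, critical}) = 0.165 + 0.342 + 0.263 = 0.770; P(Line=L2, Defect ∈ {none, cosmetic, critical}) = 0.017 + 0.087 + 0.084 = 0.188.
P(Line=L2 | Defect ∈ {none, cosmetic, critical}) = 0.188/0.770 = 0.2442.

0.2442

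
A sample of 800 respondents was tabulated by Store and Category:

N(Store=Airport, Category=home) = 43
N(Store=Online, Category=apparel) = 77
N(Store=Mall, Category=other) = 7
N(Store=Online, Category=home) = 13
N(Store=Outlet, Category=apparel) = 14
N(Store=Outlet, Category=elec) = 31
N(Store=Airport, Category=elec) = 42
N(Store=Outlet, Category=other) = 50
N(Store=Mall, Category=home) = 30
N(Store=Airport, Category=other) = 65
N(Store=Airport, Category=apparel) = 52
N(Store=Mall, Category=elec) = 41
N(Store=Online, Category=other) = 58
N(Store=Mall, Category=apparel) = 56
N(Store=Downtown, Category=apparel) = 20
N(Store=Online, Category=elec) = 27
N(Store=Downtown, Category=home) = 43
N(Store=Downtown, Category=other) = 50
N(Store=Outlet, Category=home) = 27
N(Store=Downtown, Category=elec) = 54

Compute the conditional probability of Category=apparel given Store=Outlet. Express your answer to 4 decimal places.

0.1148

Total with Store=Outlet: 14 + 31 + 27 + 50 = 122.
P(Category=apparel | Store=Outlet) = 14/122 = 0.1148.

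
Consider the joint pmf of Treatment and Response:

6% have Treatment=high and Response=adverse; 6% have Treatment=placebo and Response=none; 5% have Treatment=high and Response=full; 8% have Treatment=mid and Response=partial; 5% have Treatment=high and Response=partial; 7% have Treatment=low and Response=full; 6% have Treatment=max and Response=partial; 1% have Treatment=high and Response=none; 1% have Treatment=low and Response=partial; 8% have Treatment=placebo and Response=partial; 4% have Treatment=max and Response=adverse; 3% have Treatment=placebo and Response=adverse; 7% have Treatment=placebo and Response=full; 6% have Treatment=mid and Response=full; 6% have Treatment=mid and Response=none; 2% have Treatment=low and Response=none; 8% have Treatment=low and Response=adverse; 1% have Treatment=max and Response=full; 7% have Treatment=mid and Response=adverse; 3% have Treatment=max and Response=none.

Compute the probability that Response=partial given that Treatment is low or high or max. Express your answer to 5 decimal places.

P(Treatment=low) = 0.02 + 0.01 + 0.07 + 0.08 = 0.18.
P(Treatment=high) = 0.01 + 0.05 + 0.05 + 0.06 = 0.17.
P(Treatment=max) = 0.03 + 0.06 + 0.01 + 0.04 = 0.14.
P(Treatment ∈ {low, high, max}) = 0.18 + 0.17 + 0.14 = 0.49; P(Response=partial, Treatment ∈ {low, high, max}) = 0.01 + 0.05 + 0.06 = 0.12.
P(Response=partial | Treatment ∈ {low, high, max}) = 0.12/0.49 = 0.24490.

0.24490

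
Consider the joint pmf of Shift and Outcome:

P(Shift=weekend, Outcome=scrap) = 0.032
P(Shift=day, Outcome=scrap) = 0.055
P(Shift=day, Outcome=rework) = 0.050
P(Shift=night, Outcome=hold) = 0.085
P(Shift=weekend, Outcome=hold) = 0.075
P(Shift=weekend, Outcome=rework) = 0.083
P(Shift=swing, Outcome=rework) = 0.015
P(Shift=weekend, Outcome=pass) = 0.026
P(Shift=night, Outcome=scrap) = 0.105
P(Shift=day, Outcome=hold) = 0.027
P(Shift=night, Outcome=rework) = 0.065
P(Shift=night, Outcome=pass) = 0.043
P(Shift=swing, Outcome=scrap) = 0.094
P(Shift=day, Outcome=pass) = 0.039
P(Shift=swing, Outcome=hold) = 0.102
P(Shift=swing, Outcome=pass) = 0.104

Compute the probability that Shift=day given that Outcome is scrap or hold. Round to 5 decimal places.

0.14261

P(Outcome=scrap) = 0.055 + 0.094 + 0.105 + 0.032 = 0.286.
P(Outcome=hold) = 0.027 + 0.102 + 0.085 + 0.075 = 0.289.
P(Outcome ∈ {scrap, hold}) = 0.286 + 0.289 = 0.575; P(Shift=day, Outcome ∈ {scrap, hold}) = 0.055 + 0.027 = 0.082.
P(Shift=day | Outcome ∈ {scrap, hold}) = 0.082/0.575 = 0.14261.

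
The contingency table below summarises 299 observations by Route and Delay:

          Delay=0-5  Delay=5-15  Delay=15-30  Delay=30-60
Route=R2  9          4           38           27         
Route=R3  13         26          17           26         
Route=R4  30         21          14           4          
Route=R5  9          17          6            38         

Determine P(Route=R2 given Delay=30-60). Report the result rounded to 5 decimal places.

Total with Delay=30-60: 27 + 26 + 4 + 38 = 95.
P(Route=R2 | Delay=30-60) = 27/95 = 0.28421.

0.28421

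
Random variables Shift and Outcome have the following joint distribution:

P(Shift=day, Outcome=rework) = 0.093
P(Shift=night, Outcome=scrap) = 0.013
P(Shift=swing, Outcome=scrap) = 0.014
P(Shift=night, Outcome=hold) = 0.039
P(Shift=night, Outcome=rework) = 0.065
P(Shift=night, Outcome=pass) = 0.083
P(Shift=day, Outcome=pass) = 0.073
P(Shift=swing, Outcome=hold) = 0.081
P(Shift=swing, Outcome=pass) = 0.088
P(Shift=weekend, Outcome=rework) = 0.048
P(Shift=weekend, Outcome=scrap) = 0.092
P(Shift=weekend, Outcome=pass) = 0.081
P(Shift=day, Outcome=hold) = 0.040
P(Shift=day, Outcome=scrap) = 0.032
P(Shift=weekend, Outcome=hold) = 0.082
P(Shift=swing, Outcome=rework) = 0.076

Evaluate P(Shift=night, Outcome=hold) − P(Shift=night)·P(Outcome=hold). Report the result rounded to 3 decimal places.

P(Shift=night) = 0.083 + 0.065 + 0.013 + 0.039 = 0.200.
P(Outcome=hold) = 0.040 + 0.081 + 0.039 + 0.082 = 0.242.
P(Shift=night, Outcome=hold) − P(Shift=night)P(Outcome=hold) = 0.039 − 0.200×0.242 = -0.009.

-0.009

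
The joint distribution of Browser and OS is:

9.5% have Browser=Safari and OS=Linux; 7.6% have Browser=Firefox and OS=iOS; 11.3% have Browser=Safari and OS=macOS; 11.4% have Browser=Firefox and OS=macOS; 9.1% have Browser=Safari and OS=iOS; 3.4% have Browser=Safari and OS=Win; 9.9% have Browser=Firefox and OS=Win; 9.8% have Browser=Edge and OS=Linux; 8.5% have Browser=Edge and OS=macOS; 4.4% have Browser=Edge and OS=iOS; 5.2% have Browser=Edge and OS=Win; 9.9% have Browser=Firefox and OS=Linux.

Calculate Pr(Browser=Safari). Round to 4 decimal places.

P(Browser=Safari) = 0.034 + 0.113 + 0.095 + 0.091 = 0.333.

0.3330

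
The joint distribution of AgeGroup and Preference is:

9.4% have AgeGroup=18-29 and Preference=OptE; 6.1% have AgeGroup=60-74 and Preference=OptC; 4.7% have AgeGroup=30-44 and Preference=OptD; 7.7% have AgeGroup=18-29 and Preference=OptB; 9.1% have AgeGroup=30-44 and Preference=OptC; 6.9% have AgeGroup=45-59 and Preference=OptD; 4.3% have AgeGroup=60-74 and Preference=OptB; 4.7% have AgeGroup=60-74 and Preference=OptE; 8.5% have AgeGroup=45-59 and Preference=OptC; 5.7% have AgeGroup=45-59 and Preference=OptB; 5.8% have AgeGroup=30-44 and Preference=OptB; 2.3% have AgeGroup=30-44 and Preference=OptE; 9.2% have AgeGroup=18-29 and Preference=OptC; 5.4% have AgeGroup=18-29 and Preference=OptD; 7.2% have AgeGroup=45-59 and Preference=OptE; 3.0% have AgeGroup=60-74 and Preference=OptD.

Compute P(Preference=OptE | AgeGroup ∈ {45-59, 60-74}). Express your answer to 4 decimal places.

P(AgeGroup=45-59) = 0.057 + 0.085 + 0.069 + 0.072 = 0.283.
P(AgeGroup=60-74) = 0.043 + 0.061 + 0.030 + 0.047 = 0.181.
P(AgeGroup ∈ {45-59, 60-74}) = 0.283 + 0.181 = 0.464; P(Preference=OptE, AgeGroup ∈ {45-59, 60-74}) = 0.072 + 0.047 = 0.119.
P(Preference=OptE | AgeGroup ∈ {45-59, 60-74}) = 0.119/0.464 = 0.2565.

0.2565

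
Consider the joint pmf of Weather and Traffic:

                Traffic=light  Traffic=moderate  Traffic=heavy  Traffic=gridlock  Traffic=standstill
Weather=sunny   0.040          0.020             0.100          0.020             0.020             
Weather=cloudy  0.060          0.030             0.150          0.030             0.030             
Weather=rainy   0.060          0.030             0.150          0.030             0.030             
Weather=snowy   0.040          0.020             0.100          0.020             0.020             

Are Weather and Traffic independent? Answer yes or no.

Every cell satisfies P(Weather,Traffic) = P(Weather)·P(Traffic). For instance P(Weather=snowy) = 0.200, P(Traffic=standstill) = 0.100, and 0.200×0.100 = 0.020 matches the joint entry. So Weather and Traffic are independent.

yes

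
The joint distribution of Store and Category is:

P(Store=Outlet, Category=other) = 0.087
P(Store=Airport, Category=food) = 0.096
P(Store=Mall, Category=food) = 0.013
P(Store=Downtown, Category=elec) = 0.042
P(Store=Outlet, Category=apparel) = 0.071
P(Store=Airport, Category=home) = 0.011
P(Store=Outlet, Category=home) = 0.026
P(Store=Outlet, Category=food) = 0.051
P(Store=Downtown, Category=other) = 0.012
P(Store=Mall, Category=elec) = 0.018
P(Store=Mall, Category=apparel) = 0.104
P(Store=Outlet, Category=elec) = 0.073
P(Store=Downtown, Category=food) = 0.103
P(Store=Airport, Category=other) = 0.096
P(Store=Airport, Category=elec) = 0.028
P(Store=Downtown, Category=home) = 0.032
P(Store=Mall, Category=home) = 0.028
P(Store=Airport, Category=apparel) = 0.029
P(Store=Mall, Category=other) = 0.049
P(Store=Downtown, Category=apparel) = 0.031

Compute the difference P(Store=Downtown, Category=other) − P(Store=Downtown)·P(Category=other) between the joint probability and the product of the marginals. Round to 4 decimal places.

-0.0417

P(Store=Downtown) = 0.103 + 0.031 + 0.042 + 0.032 + 0.012 = 0.220.
P(Category=other) = 0.012 + 0.049 + 0.096 + 0.087 = 0.244.
P(Store=Downtown, Category=other) − P(Store=Downtown)P(Category=other) = 0.012 − 0.220×0.244 = -0.0417.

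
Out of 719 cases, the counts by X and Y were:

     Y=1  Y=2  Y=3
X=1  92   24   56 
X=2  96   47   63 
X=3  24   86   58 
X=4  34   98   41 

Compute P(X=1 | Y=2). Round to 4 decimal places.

Total with Y=2: 24 + 47 + 86 + 98 = 255.
P(X=1 | Y=2) = 24/255 = 0.0941.

0.0941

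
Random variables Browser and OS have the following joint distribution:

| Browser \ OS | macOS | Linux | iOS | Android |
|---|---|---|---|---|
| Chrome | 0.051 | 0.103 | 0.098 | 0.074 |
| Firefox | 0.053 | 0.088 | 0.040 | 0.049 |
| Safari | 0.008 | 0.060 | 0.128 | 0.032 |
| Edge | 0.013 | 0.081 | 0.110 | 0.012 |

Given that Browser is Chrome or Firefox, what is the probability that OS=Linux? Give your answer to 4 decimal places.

P(Browser=Chrome) = 0.051 + 0.103 + 0.098 + 0.074 = 0.326.
P(Browser=Firefox) = 0.053 + 0.088 + 0.040 + 0.049 = 0.230.
P(Browser ∈ {Chrome, Firefox}) = 0.326 + 0.230 = 0.556; P(OS=Linux, Browser ∈ {Chrome, Firefox}) = 0.103 + 0.088 = 0.191.
P(OS=Linux | Browser ∈ {Chrome, Firefox}) = 0.191/0.556 = 0.3435.

0.3435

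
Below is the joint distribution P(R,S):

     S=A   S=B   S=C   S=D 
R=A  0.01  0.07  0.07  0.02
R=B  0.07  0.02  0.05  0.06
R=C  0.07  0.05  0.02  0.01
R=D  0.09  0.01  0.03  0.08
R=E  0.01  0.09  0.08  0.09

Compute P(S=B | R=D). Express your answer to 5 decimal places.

P(R=D) = 0.09 + 0.01 + 0.03 + 0.08 = 0.21.
P(S=B | R=D) = 0.01/0.21 = 0.04762.

0.04762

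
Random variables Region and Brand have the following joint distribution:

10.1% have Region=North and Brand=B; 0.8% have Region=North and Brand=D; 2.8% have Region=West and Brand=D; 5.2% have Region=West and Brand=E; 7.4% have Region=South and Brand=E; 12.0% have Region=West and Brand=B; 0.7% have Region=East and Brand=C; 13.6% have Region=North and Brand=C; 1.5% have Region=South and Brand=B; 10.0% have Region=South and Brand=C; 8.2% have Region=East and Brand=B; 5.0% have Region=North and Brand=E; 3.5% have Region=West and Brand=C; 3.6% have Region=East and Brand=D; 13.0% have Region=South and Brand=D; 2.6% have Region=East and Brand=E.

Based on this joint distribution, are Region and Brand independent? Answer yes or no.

P(Region=South) = 0.319 and P(Brand=B) = 0.318, so their product is 0.10144, but P(Region=South, Brand=B) = 0.015. Since these differ, Region and Brand are not independent.

no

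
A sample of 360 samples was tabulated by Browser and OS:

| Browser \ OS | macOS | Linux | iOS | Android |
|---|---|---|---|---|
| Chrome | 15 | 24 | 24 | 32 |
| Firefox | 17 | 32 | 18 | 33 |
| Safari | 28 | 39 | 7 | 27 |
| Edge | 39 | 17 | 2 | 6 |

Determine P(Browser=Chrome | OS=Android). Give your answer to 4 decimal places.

0.3265

Total with OS=Android: 32 + 33 + 27 + 6 = 98.
P(Browser=Chrome | OS=Android) = 32/98 = 0.3265.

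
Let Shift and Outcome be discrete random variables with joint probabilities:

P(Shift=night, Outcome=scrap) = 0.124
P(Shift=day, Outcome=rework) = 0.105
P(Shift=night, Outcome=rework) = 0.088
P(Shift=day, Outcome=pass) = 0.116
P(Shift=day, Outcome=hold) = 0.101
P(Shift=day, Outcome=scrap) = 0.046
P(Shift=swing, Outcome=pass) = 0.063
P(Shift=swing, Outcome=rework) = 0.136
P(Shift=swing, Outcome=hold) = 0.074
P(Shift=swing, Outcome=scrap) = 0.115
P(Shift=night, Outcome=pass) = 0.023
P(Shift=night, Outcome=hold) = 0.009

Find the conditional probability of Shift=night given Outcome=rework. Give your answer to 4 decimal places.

0.2675

P(Outcome=rework) = 0.105 + 0.136 + 0.088 = 0.329.
P(Shift=night | Outcome=rework) = 0.088/0.329 = 0.2675.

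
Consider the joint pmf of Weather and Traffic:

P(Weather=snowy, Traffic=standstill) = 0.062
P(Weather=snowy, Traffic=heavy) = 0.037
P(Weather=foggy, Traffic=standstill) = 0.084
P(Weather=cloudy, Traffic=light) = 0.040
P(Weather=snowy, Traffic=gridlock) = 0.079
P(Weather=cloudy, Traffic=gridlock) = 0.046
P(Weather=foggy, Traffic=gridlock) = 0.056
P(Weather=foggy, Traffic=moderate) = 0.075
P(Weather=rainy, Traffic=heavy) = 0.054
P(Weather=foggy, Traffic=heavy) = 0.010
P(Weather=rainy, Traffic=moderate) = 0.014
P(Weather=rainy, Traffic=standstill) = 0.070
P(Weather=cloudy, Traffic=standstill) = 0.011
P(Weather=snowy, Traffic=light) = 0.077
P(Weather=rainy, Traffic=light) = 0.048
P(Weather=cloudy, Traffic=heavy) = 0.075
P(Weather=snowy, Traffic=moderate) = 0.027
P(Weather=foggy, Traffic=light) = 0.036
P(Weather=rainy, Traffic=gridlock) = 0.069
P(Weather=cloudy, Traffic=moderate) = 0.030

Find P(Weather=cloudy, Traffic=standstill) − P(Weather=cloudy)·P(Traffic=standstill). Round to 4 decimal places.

-0.0349

P(Weather=cloudy) = 0.040 + 0.030 + 0.075 + 0.046 + 0.011 = 0.202.
P(Traffic=standstill) = 0.011 + 0.070 + 0.062 + 0.084 = 0.227.
P(Weather=cloudy, Traffic=standstill) − P(Weather=cloudy)P(Traffic=standstill) = 0.011 − 0.202×0.227 = -0.0349.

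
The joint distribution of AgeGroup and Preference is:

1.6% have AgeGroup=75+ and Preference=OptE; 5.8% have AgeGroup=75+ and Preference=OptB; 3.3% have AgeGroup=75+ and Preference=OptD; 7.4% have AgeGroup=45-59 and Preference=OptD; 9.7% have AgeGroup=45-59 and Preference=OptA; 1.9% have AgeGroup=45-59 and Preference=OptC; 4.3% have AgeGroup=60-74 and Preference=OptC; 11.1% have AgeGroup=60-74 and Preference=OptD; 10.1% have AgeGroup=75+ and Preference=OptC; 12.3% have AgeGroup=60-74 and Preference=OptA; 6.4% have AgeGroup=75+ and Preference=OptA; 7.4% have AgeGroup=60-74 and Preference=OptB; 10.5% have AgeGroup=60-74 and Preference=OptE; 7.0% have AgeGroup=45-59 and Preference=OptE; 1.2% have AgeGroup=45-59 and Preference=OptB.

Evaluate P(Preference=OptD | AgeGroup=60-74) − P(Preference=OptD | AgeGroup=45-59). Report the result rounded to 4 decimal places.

P(AgeGroup=60-74) = 0.123 + 0.074 + 0.043 + 0.111 + 0.105 = 0.456; P(Preference=OptD | AgeGroup=60-74) = 0.111/0.456 = 0.24342.
P(AgeGroup=45-59) = 0.097 + 0.012 + 0.019 + 0.074 + 0.070 = 0.272; P(Preference=OptD | AgeGroup=45-59) = 0.074/0.272 = 0.27206.
Difference = -0.0286.

-0.0286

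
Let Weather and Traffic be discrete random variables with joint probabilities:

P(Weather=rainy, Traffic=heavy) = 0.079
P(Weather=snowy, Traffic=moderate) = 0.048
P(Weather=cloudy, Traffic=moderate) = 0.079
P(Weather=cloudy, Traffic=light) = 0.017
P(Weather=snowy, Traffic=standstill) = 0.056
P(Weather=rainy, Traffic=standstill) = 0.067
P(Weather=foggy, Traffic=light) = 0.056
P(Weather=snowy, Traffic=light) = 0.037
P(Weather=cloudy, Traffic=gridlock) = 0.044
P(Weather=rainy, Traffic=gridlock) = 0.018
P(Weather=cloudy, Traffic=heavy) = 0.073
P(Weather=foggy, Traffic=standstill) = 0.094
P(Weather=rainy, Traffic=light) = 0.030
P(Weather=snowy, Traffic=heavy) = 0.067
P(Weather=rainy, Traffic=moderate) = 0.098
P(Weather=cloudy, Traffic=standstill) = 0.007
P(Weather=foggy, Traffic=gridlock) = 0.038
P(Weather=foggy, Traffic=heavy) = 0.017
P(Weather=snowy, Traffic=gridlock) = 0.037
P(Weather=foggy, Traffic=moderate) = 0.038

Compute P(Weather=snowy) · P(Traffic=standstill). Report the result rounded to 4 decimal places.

P(Weather=snowy) = 0.037 + 0.048 + 0.067 + 0.037 + 0.056 = 0.245.
P(Traffic=standstill) = 0.007 + 0.067 + 0.056 + 0.094 = 0.224.
Product: 0.245 × 0.224 = 0.0549.

0.0549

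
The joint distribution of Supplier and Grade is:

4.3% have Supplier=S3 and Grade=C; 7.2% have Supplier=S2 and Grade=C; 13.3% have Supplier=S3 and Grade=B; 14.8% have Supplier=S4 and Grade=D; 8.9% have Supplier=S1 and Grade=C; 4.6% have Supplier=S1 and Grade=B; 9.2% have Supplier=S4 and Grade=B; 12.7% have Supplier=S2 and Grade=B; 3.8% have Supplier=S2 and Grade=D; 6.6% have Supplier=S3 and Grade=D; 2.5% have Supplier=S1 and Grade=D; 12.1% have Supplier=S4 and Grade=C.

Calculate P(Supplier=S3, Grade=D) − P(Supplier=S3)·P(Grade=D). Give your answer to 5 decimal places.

-0.00103

P(Supplier=S3) = 0.133 + 0.043 + 0.066 = 0.242.
P(Grade=D) = 0.025 + 0.038 + 0.066 + 0.148 = 0.277.
P(Supplier=S3, Grade=D) − P(Supplier=S3)P(Grade=D) = 0.066 − 0.242×0.277 = -0.00103.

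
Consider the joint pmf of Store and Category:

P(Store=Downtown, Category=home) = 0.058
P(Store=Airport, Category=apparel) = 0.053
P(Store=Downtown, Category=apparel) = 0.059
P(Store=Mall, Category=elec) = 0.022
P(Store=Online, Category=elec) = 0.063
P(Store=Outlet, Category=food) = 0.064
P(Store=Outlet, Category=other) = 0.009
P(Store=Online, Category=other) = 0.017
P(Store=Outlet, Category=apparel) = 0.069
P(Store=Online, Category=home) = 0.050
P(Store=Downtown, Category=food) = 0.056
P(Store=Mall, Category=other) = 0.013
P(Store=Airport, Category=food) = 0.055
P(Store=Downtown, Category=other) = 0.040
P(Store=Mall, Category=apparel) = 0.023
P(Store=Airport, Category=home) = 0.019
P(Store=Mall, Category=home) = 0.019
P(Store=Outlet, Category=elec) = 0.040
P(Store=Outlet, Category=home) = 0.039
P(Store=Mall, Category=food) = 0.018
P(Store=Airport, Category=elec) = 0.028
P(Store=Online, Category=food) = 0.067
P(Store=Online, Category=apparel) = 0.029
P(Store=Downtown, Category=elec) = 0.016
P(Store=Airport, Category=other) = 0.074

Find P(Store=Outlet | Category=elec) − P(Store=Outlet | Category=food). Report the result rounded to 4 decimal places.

-0.0095

P(Category=elec) = 0.016 + 0.022 + 0.028 + 0.040 + 0.063 = 0.169; P(Store=Outlet | Category=elec) = 0.040/0.169 = 0.23669.
P(Category=food) = 0.056 + 0.018 + 0.055 + 0.064 + 0.067 = 0.260; P(Store=Outlet | Category=food) = 0.064/0.260 = 0.24615.
Difference = -0.0095.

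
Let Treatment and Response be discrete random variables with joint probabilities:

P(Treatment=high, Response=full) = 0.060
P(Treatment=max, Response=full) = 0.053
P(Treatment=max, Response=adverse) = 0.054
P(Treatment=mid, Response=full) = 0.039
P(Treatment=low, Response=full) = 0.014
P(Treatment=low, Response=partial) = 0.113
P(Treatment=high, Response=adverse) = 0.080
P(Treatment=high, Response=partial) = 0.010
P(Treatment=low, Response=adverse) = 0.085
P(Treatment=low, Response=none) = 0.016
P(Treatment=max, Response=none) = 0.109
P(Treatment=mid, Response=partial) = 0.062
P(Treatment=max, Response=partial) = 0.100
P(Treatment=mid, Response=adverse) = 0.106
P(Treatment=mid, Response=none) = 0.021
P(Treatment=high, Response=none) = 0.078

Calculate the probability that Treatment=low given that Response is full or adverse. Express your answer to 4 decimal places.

P(Response=full) = 0.014 + 0.039 + 0.060 + 0.053 = 0.166.
P(Response=adverse) = 0.085 + 0.106 + 0.080 + 0.054 = 0.325.
P(Response ∈ {full, adverse}) = 0.166 + 0.325 = 0.491; P(Treatment=low, Response ∈ {full, adverse}) = 0.014 + 0.085 = 0.099.
P(Treatment=low | Response ∈ {full, adverse}) = 0.099/0.491 = 0.2016.

0.2016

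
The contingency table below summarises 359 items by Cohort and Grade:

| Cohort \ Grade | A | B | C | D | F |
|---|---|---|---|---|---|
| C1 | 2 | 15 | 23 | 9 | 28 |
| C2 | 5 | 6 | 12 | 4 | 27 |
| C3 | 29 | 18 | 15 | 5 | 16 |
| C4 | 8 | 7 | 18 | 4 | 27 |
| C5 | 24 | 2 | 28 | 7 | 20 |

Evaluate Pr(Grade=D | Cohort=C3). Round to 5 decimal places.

0.06024

Total with Cohort=C3: 29 + 18 + 15 + 5 + 16 = 83.
P(Grade=D | Cohort=C3) = 5/83 = 0.06024.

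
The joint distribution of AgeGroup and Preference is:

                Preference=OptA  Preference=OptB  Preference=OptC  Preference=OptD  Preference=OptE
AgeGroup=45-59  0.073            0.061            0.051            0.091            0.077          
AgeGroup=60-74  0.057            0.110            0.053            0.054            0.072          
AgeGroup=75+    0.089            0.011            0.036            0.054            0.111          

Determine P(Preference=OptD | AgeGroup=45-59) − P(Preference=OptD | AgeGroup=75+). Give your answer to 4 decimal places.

P(AgeGroup=45-59) = 0.073 + 0.061 + 0.051 + 0.091 + 0.077 = 0.353; P(Preference=OptD | AgeGroup=45-59) = 0.091/0.353 = 0.25779.
P(AgeGroup=75+) = 0.089 + 0.011 + 0.036 + 0.054 + 0.111 = 0.301; P(Preference=OptD | AgeGroup=75+) = 0.054/0.301 = 0.17940.
Difference = 0.0784.

0.0784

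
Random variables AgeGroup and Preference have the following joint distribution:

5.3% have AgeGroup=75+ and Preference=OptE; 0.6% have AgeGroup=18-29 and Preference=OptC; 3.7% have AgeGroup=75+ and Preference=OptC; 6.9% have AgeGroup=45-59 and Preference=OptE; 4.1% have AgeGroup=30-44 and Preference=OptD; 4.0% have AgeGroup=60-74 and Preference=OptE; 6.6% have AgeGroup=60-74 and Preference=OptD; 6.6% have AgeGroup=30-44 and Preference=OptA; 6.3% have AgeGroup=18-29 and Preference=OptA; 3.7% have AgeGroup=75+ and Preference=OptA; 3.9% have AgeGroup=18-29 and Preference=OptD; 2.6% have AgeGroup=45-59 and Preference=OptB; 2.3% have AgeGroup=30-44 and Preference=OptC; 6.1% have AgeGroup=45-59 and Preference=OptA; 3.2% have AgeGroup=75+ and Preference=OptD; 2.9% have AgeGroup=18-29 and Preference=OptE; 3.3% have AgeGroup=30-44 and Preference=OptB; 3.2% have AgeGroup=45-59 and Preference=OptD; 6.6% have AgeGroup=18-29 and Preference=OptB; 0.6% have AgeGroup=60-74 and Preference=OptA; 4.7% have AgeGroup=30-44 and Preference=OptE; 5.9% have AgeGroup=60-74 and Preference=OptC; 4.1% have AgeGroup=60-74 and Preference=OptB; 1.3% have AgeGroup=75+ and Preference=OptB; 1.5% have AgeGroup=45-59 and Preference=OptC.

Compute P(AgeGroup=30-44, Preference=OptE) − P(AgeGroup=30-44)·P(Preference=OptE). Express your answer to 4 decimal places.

P(AgeGroup=30-44) = 0.066 + 0.033 + 0.023 + 0.041 + 0.047 = 0.210.
P(Preference=OptE) = 0.029 + 0.047 + 0.069 + 0.040 + 0.053 = 0.238.
P(AgeGroup=30-44, Preference=OptE) − P(AgeGroup=30-44)P(Preference=OptE) = 0.047 − 0.210×0.238 = -0.0030.

-0.0030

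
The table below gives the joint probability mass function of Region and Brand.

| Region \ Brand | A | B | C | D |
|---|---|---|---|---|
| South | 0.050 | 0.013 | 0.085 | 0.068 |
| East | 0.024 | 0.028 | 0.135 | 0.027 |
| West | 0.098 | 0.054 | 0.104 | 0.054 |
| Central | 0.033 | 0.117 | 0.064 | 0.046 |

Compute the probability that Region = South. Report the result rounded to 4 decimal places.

P(Region=South) = 0.050 + 0.013 + 0.085 + 0.068 = 0.216.

0.2160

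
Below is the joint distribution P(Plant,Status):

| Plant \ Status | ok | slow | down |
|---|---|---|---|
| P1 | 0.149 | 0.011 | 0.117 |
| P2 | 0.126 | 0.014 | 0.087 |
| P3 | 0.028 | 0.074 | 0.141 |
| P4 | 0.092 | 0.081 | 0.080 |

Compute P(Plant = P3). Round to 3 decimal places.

0.243

P(Plant=P3) = 0.028 + 0.074 + 0.141 = 0.243.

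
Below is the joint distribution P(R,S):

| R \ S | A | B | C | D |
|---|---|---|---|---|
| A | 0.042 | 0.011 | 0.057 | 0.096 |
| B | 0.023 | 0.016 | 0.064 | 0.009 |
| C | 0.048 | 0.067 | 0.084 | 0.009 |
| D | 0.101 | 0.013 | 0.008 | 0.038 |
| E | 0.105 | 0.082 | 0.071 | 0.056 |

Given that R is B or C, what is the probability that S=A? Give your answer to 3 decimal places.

0.222

P(R=B) = 0.023 + 0.016 + 0.064 + 0.009 = 0.112.
P(R=C) = 0.048 + 0.067 + 0.084 + 0.009 = 0.208.
P(R ∈ {B, C}) = 0.112 + 0.208 = 0.320; P(S=A, R ∈ {B, C}) = 0.023 + 0.048 = 0.071.
P(S=A | R ∈ {B, C}) = 0.071/0.320 = 0.222.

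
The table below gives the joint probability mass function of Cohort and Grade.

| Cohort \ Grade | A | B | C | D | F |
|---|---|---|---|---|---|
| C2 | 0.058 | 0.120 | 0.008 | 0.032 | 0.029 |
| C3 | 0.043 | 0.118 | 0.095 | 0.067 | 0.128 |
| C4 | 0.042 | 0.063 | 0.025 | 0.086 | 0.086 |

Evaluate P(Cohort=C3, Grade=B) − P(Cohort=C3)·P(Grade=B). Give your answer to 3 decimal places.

-0.018

P(Cohort=C3) = 0.043 + 0.118 + 0.095 + 0.067 + 0.128 = 0.451.
P(Grade=B) = 0.120 + 0.118 + 0.063 = 0.301.
P(Cohort=C3, Grade=B) − P(Cohort=C3)P(Grade=B) = 0.118 − 0.451×0.301 = -0.018.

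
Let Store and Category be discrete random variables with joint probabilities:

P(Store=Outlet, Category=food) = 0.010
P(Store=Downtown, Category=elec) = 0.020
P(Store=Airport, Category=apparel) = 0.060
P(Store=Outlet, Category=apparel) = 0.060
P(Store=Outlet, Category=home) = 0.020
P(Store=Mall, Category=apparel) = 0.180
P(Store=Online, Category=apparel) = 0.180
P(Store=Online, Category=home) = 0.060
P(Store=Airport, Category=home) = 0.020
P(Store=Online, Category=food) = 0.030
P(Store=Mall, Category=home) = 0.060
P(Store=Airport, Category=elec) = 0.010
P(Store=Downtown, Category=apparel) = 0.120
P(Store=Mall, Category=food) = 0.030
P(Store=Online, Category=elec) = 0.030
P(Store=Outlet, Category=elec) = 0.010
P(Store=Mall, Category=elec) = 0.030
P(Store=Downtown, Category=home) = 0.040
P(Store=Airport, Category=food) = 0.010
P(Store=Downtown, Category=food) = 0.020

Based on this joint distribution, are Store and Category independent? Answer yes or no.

yes

Every cell satisfies P(Store,Category) = P(Store)·P(Category). For instance P(Store=Outlet) = 0.100, P(Category=elec) = 0.100, and 0.100×0.100 = 0.010 matches the joint entry. So Store and Category are independent.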